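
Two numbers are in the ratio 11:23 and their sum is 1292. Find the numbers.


Let A = 11k, B = 23k.
11k + 23k = 1292
34k = 1292 → k = 1292/34 = 38
A = 11×38 = 418, B = 23×38 = 874
= A = 418, B = 874

A = 418, B = 874


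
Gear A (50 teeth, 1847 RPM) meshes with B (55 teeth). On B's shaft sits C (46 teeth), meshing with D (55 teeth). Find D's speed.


Stage 1: RPM_B = RPM_A × t_A/t_B = 1847 × 50/55 = 92350/55 ≈ 1679.09
B and C share a shaft → RPM_C = RPM_B
Stage 2: RPM_D = RPM_C × t_C/t_D = RPM_A × (t_A×t_C)/(t_B×t_D)
Overall ratio = (50×46)/(55×55) = 2300/3025
RPM_D = 1847 × 2300/3025 = 4248100/3025
≈ 1404.33 RPM

1404.33 RPM


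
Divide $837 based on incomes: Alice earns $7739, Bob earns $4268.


Total income = 7739 + 4268 = $12007
Alice: $837 × 7739/12007 = $539.48
Bob: $837 × 4268/12007 = $297.52
= Alice: $539.48, Bob: $297.52

Alice: $539.48, Bob: $297.52


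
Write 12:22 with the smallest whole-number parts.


GCD(12, 22) = 2
12/2 : 22/2
= 6:11

6:11


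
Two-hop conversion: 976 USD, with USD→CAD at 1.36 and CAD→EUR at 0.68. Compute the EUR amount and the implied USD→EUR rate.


Step 1: 976 USD × 1.36 = 1327.36 CAD
Step 2: 1327.36 CAD × 0.68 = 902.60 EUR
Implied rate USD→EUR = 1.36 × 0.68 = 0.9248
= 902.60 EUR; implied rate 0.9248 EUR/USD

902.60 EUR; implied rate 0.9248 EUR/USD


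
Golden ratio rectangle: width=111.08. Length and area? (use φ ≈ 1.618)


φ = (1 + √5) / 2 ≈ 1.618
Length = width × φ = 111.08 × 1.618 = 179.72744
≈ 179.73
Area = width × length = 111.08 × 179.72744 = 19964.1240352 ≈ 19964.12
= Length: 179.73, Area: 19964.12

Length: 179.73, Area: 19964.12


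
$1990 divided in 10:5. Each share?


Total parts = 10 + 5 = 15
Part 1: 1990 × 10/15 = 1326.67
Part 2: 1990 × 5/15 = 663.33
= Part 1: $1326.67, Part 2: $663.33

Part 1: $1326.67, Part 2: $663.33


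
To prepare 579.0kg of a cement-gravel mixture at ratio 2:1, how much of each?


Total parts = 2 + 1 = 3
cement: 579.0 × 2/3 = 386.0kg
gravel: 579.0 × 1/3 = 193.0kg
= 386.0kg and 193.0kg

386.0kg and 193.0kg


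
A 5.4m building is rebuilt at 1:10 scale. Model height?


Model size = real / scale
= 5.4 / 10
= 0.5400 m

0.5400 m


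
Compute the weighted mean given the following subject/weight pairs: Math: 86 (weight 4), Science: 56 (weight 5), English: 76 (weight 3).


Numerator = 86×4 + 56×5 + 76×3
= 344 + 280 + 228
= 852
Total weight = 12
Weighted avg = 852/12
= 71.00

71.00


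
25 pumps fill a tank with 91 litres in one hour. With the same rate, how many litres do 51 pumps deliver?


Direct proportion: y/x = constant
k = 91/25 = 3.6400
y₂ = k × 51 = 91 × 51 / 25 = 4641/25
= 185.64

185.64


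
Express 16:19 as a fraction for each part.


Total parts = 16 + 19 = 35
First part: 16/35 = 16/35
Second part: 19/35 = 19/35
= 16/35 and 19/35

16/35 and 19/35


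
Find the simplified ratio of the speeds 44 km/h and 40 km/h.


Ratio = 44:40
GCD = 4
Simplified = 11:10
Time ratio (same distance) = 10:11
Speed ratio = 11:10

11:10


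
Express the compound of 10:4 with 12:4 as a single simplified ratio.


Compound ratio = (10×12) : (4×4)
= 120:16
GCD = 8
= 15:2

15:2


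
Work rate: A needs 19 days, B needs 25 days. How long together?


Rate of A = 1/19 per day
Rate of B = 1/25 per day
Combined rate = 1/19 + 1/25 = 44/475 ≈ 0.0926 per day
Days = 1 / combined rate = 475/44
≈ 10.80 days

10.80 days


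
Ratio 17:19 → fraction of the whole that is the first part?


Total parts = 17 + 19 = 36
First part: 17/36 = 17/36
= 17/36

17/36


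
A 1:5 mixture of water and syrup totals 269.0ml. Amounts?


Total parts = 1 + 5 = 6
water: 269.0 × 1/6 = 44.8ml
syrup: 269.0 × 5/6 = 224.2ml
= 44.8ml and 224.2ml

44.8ml and 224.2ml


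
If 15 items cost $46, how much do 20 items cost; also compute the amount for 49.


Direct proportion: y/x = constant
k = 46/15 ≈ 3.0667
y at x=20: k × 20 = 46 × 20 / 15 = 920/15 ≈ 61.33
y at x=49: k × 49 = 46 × 49 / 15 = 2254/15 ≈ 150.27
= 61.33 and 150.27

61.33 and 150.27


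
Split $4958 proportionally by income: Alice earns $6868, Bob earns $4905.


Total income = 6868 + 4905 = $11773
Alice: $4958 × 6868/11773 = $2892.34
Bob: $4958 × 4905/11773 = $2065.66
= Alice: $2892.34, Bob: $2065.66

Alice: $2892.34, Bob: $2065.66


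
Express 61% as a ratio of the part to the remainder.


61% means 61 parts out of 100; remainder = 39
Part : remainder = 61:39
GCD = 1
= 61:39

61:39


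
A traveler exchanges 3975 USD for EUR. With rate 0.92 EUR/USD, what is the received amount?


Amount × rate = 3975 × 0.92
= 3657.00 EUR

3657.00 EUR


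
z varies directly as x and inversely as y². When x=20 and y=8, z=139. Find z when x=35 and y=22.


z = k·x/y²
Solve for k using the known point: k = z·y²/x = 139×64/20 = 8896/20 = 444.8000
Now evaluate at x=35, y=22:
z = k × 35 / 484 = (8896 × 35) / (20 × 484) = 311360/9680
≈ 32.1653

32.1653


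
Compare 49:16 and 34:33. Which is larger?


49/16 = 3.0625
34/33 = 1.0303
3.0625 > 1.0303, so 49:16 is greater
= 49:16

49:16


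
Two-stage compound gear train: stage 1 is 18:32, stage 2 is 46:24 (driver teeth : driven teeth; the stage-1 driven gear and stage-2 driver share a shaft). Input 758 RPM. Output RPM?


Stage 1: RPM_B = RPM_A × t_A/t_B = 758 × 18/32 = 13644/32 ≈ 426.38
B and C share a shaft → RPM_C = RPM_B
Stage 2: RPM_D = RPM_C × t_C/t_D = RPM_A × (t_A×t_C)/(t_B×t_D)
Overall ratio = (18×46)/(32×24) = 828/768
RPM_D = 758 × 828/768 = 627624/768
≈ 817.22 RPM

817.22 RPM


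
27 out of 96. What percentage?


Percentage = (part / whole) × 100
= (27 / 96) × 100
≈ 28.13%

28.13%


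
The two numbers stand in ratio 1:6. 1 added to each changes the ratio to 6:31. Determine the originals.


Let A = 1k, B = 6k.
(1k + 1) / (6k + 1) = 6/31
Cross-multiply: 31(1k + 1) = 6(6k + 1)
31k + 31 = 36k + 6
31k - 36k = 6 - 31
-5k = -25
k = -25/-5 = 5
A = 1×5 = 5, B = 6×5 = 30
= A = 5, B = 30

A = 5, B = 30


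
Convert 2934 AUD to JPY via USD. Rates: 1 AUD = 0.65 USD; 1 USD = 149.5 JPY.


Step 1: 2934 AUD × 0.65 = 1907.10 USD
Step 2: 1907.10 USD × 149.5 = 285111.45 JPY
Implied rate AUD→JPY = 0.65 × 149.5 = 97.1750
= 285111.45 JPY

285111.45 JPY


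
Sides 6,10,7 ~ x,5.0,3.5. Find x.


Scale factor = 5.0/10 = 0.5
Missing side = 6 × 0.5
= 3.0

3.0


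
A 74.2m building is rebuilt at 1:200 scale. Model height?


Model size = real / scale
= 74.2 / 200
= 0.3710 m

0.3710 m


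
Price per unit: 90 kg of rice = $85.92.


Unit rate = total / quantity
= 85.92 / 90
= $0.95 per unit

$0.95 per unit


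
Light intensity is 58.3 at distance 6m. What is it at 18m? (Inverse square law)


I₁d₁² = I₂d₂²
I₂ = I₁ × (d₁/d₂)²
= 58.3 × (6/18)²
= 58.3 × 36/324
= 2098.8/324
≈ 6.4778

6.4778


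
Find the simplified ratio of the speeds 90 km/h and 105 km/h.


Ratio = 90:105
GCD = 15
Simplified = 6:7
Time ratio (same distance) = 7:6
Speed ratio = 6:7

6:7


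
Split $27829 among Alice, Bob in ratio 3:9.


Total parts = 3 + 9 = 12
Alice: 27829 × 3/12 = 6957.25
Bob: 27829 × 9/12 = 20871.75
= Alice: $6957.25, Bob: $20871.75

Alice: $6957.25, Bob: $20871.75


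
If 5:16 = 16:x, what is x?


Cross multiply: 5 × x = 16 × 16
5x = 256
x = 256 / 5
= 51.20

51.20


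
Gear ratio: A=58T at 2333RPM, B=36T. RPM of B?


Gear ratio = 58:36 = 29:18
RPM_B = RPM_A × (teeth_A / teeth_B)
= 2333 × (58/36)
= 3758.7 RPM

3758.7 RPM


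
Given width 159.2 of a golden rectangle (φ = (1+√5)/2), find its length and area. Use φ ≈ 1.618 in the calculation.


φ = (1 + √5) / 2 ≈ 1.618
Length = width × φ = 159.2 × 1.618 = 257.5856
≈ 257.59
Area = width × length = 159.2 × 257.5856 = 41007.62752 ≈ 41007.63
= Length: 257.59, Area: 41007.63

Length: 257.59, Area: 41007.63


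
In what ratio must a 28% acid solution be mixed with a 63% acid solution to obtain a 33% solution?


Let x parts of 28% mix with y parts of 63%.
28x + 63y = 33(x + y)
28x + 63y = 33x + 33y
x(28 - 33) = y(33 - 63)
x/y = (63 - 33)/(33 - 28) = 30/5
Simplify: 6:1
= 6:1

6:1


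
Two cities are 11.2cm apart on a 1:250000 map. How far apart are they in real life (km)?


Real distance = map distance × scale
= 11.2cm × 250000
= 2800000 cm = 28000.0 m
= 28.000 km

28.000 km


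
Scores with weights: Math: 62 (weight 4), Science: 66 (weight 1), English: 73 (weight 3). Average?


Numerator = 62×4 + 66×1 + 73×3
= 248 + 66 + 219
= 533
Total weight = 8
Weighted avg = 533/8
= 66.63

66.63


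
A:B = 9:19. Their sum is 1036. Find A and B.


Let A = 9k, B = 19k.
9k + 19k = 1036
28k = 1036 → k = 1036/28 = 37
A = 9×37 = 333, B = 19×37 = 703
= A = 333, B = 703

A = 333, B = 703


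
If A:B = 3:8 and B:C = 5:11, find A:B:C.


Match B: multiply A:B by 5 → 15:40
Multiply B:C by 8 → 40:88
Combined: 15:40:88
GCD = 1
= 15:40:88

15:40:88


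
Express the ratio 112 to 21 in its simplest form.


GCD(112, 21) = 7
112/7 : 21/7
= 16:3

16:3


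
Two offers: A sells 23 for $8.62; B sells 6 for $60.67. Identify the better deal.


Deal A: $8.62/23 = $0.3748/unit
Deal B: $60.67/6 = $10.1117/unit
A is cheaper per unit
= Deal A

Deal A


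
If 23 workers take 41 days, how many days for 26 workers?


Inverse proportion: x × y = constant
k = 23 × 41 = 943
y₂ = k / 26 = 943 / 26
= 36.27

36.27


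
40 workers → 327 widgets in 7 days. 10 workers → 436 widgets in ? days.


Days ∝ work / workers, so d₂ = d₁ × (m₁/m₂) × (w₂/w₁)
Workers factor (inverse): 40/10 = 4.0000
Work factor (direct): 436/327 ≈ 1.3333
d₂ = 7 × 40/10 × 436/327 = (7 × 40 × 436) / (10 × 327) = 122080/3270
≈ 37.33 days

37.33 days


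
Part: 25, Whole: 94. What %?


Percentage = (part / whole) × 100
= (25 / 94) × 100
≈ 26.60%

26.60%


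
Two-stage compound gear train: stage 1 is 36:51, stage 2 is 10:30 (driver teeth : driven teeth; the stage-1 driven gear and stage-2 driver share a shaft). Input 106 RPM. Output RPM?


Stage 1: RPM_B = RPM_A × t_A/t_B = 106 × 36/51 = 3816/51 ≈ 74.82
B and C share a shaft → RPM_C = RPM_B
Stage 2: RPM_D = RPM_C × t_C/t_D = RPM_A × (t_A×t_C)/(t_B×t_D)
Overall ratio = (36×10)/(51×30) = 360/1530
RPM_D = 106 × 360/1530 = 38160/1530
≈ 24.94 RPM

24.94 RPM


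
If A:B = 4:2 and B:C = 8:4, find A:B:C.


Match B: multiply A:B by 8 → 32:16
Multiply B:C by 2 → 16:8
Combined: 32:16:8
GCD = 8
= 4:2:1

4:2:1


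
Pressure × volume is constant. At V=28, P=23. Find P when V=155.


Inverse proportion: x × y = constant
k = 28 × 23 = 644
y₂ = k / 155 = 644 / 155
= 4.15

4.15


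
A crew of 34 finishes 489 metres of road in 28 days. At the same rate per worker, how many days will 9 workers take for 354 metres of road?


Days ∝ work / workers, so d₂ = d₁ × (m₁/m₂) × (w₂/w₁)
Workers factor (inverse): 34/9 ≈ 3.7778
Work factor (direct): 354/489 ≈ 0.7239
d₂ = 28 × 34/9 × 354/489 = (28 × 34 × 354) / (9 × 489) = 337008/4401
≈ 76.58 days

76.58 days


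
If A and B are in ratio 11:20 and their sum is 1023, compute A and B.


Let A = 11k, B = 20k.
11k + 20k = 1023
31k = 1023 → k = 1023/31 = 33
A = 11×33 = 363, B = 20×33 = 660
= A = 363, B = 660

A = 363, B = 660


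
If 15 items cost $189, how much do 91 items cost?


Direct proportion: y/x = constant
k = 189/15 = 12.6000
y₂ = k × 91 = 189 × 91 / 15 = 17199/15
= 1146.60

1146.60


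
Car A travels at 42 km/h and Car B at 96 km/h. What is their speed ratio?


Ratio = 42:96
GCD = 6
Simplified = 7:16
Time ratio (same distance) = 16:7
Speed ratio = 7:16

7:16


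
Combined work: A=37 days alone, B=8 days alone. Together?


Rate of A = 1/37 per day
Rate of B = 1/8 per day
Combined rate = 1/37 + 1/8 = 45/296 ≈ 0.1520 per day
Days = 1 / combined rate = 296/45
≈ 6.58 days

6.58 days


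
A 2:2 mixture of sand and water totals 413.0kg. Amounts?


Total parts = 2 + 2 = 4
sand: 413.0 × 2/4 = 206.5kg
water: 413.0 × 2/4 = 206.5kg
= 206.5kg and 206.5kg

206.5kg and 206.5kg


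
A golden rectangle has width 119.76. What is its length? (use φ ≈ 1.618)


φ = (1 + √5) / 2 ≈ 1.618
Length = width × φ = 119.76 × 1.618 = 193.77168
≈ 193.77

193.77


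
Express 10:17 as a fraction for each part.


Total parts = 10 + 17 = 27
First part: 10/27 = 10/27
Second part: 17/27 = 17/27
= 10/27 and 17/27

10/27 and 17/27


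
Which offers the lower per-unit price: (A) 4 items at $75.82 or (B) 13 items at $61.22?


Deal A: $75.82/4 = $18.9550/unit
Deal B: $61.22/13 = $4.7092/unit
B is cheaper per unit
= Deal B

Deal B


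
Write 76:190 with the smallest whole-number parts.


GCD(76, 190) = 38
76/38 : 190/38
= 2:5

2:5


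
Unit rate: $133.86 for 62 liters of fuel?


Unit rate = total / quantity
= 133.86 / 62
= $2.16 per unit

$2.16 per unit


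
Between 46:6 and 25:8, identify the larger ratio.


46/6 = 7.6667
25/8 = 3.1250
7.6667 > 3.1250, so 46:6 is greater
= 46:6

46:6


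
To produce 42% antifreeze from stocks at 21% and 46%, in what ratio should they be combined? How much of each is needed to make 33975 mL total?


Let x parts of 21% mix with y parts of 46%.
21x + 46y = 42(x + y)
21x + 46y = 42x + 42y
x(21 - 42) = y(42 - 46)
x/y = (46 - 42)/(42 - 21) = 4/21
Simplify: 4:21
Total parts = 25; one part = 33975/25 = 1359.00 mL
21% solution: 4×1359.00 = 5436.00 mL
46% solution: 21×1359.00 = 28539.00 mL
= ratio 4:21; 5436.00 mL and 28539.00 mL

ratio 4:21; 5436.00 mL and 28539.00 mL


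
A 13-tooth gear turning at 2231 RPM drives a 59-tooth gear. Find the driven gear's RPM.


Gear ratio = 13:59 = 13:59
RPM_B = RPM_A × (teeth_A / teeth_B)
= 2231 × (13/59)
= 491.6 RPM

491.6 RPM


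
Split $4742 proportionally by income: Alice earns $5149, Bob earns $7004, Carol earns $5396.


Total income = 5149 + 7004 + 5396 = $17549
Alice: $4742 × 5149/17549 = $1391.34
Bob: $4742 × 7004/17549 = $1892.58
Carol: $4742 × 5396/17549 = $1458.08
= Alice: $1391.34, Bob: $1892.58, Carol: $1458.08

Alice: $1391.34, Bob: $1892.58, Carol: $1458.08


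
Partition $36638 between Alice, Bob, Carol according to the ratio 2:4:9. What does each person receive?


Total parts = 2 + 4 + 9 = 15
Alice: 36638 × 2/15 = 4885.07
Bob: 36638 × 4/15 = 9770.13
Carol: 36638 × 9/15 = 21982.80
= Alice: $4885.07, Bob: $9770.13, Carol: $21982.80

Alice: $4885.07, Bob: $9770.13, Carol: $21982.80


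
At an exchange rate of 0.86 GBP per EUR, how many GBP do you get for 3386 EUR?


Amount × rate = 3386 × 0.86
= 2911.96 GBP

2911.96 GBP


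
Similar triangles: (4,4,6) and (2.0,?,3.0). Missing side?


Scale factor = 2.0/4 = 0.5
Missing side = 4 × 0.5
= 2.0

2.0


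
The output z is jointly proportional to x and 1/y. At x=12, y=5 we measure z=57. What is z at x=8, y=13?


z = k·x/y
Solve for k using the known point: k = z·y/x = 57×5/12 = 285/12 = 23.7500
Now evaluate at x=8, y=13:
z = k × 8 / 13 = (285 × 8) / (12 × 13) = 2280/156
≈ 14.6154

14.6154


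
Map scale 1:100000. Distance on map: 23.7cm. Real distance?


Real distance = map distance × scale
= 23.7cm × 100000
= 2370000 cm = 23700.0 m
= 23.700 km

23.700 km


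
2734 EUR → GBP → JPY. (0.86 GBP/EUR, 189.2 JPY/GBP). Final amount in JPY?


Step 1: 2734 EUR × 0.86 = 2351.24 GBP
Step 2: 2351.24 GBP × 189.2 = 444854.61 JPY
Implied rate EUR→JPY = 0.86 × 189.2 = 162.7120
= 444854.61 JPY

444854.61 JPY


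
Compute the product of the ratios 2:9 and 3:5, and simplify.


Compound ratio = (2×3) : (9×5)
= 6:45
GCD = 3
= 2:15

2:15


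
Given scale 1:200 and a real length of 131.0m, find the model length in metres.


Model size = real / scale
= 131.0 / 200
= 0.6550 m

0.6550 m


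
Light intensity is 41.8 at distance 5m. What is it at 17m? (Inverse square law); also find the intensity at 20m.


I₁d₁² = I₂d₂²
I at 17m = 41.8 × (5/17)² = 41.8 × 25/289 = 1045/289 ≈ 3.6159
I at 20m = 41.8 × (5/20)² = 41.8 × 25/400 = 1045/400 = 2.6125
= 3.6159 and 2.6125

3.6159 and 2.6125


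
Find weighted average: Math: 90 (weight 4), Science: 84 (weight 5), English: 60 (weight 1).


Numerator = 90×4 + 84×5 + 60×1
= 360 + 420 + 60
= 840
Total weight = 10
Weighted avg = 840/10
= 84.00

84.00


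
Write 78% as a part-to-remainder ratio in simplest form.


78% means 78 parts out of 100; remainder = 22
Part : remainder = 78:22
GCD = 2
= 39:11

39:11


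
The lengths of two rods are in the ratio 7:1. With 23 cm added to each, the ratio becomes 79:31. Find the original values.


Let A = 7k, B = 1k.
(7k + 23) / (1k + 23) = 79/31
Cross-multiply: 31(7k + 23) = 79(1k + 23)
217k + 713 = 79k + 1817
217k - 79k = 1817 - 713
138k = 1104
k = 1104/138 = 8
A = 7×8 = 56, B = 1×8 = 8
= A = 56, B = 8

A = 56, B = 8


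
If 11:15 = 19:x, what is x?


Cross multiply: 11 × x = 15 × 19
11x = 285
x = 285 / 11
= 25.91

25.91


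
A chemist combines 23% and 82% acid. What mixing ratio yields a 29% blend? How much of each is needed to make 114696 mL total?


Let x parts of 23% mix with y parts of 82%.
23x + 82y = 29(x + y)
23x + 82y = 29x + 29y
x(23 - 29) = y(29 - 82)
x/y = (82 - 29)/(29 - 23) = 53/6
Simplify: 53:6
Total parts = 59; one part = 114696/59 = 1944.00 mL
23% solution: 53×1944.00 = 103032.00 mL
82% solution: 6×1944.00 = 11664.00 mL
= ratio 53:6; 103032.00 mL and 11664.00 mL

ratio 53:6; 103032.00 mL and 11664.00 mL


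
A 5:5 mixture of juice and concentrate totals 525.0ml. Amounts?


Total parts = 5 + 5 = 10
juice: 525.0 × 5/10 = 262.5ml
concentrate: 525.0 × 5/10 = 262.5ml
= 262.5ml and 262.5ml

262.5ml and 262.5ml


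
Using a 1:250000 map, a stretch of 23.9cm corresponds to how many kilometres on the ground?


Real distance = map distance × scale
= 23.9cm × 250000
= 5975000 cm = 59750.0 m
= 59.750 km

59.750 km


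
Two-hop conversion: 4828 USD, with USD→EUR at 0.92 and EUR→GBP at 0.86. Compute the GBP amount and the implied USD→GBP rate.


Step 1: 4828 USD × 0.92 = 4441.76 EUR
Step 2: 4441.76 EUR × 0.86 = 3819.91 GBP
Implied rate USD→GBP = 0.92 × 0.86 = 0.7912
= 3819.91 GBP; implied rate 0.7912 GBP/USD

3819.91 GBP; implied rate 0.7912 GBP/USD


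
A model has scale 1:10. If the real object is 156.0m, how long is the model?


Model size = real / scale
= 156.0 / 10
= 15.6000 m

15.6000 m


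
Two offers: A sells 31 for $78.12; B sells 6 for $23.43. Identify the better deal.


Deal A: $78.12/31 = $2.5200/unit
Deal B: $23.43/6 = $3.9050/unit
A is cheaper per unit
= Deal A

Deal A


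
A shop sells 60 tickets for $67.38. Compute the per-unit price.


Unit rate = total / quantity
= 67.38 / 60
= $1.12 per unit

$1.12 per unit


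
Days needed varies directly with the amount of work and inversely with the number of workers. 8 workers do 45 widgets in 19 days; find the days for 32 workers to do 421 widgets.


Days ∝ work / workers, so d₂ = d₁ × (m₁/m₂) × (w₂/w₁)
Workers factor (inverse): 8/32 = 0.2500
Work factor (direct): 421/45 ≈ 9.3556
d₂ = 19 × 8/32 × 421/45 = (19 × 8 × 421) / (32 × 45) = 63992/1440
≈ 44.44 days

44.44 days


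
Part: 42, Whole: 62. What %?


Percentage = (part / whole) × 100
= (42 / 62) × 100
≈ 67.74%

67.74%


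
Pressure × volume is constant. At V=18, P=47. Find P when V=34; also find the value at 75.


Inverse proportion: x × y = constant
k = 18 × 47 = 846
At x=34: k/34 = 24.88
At x=75: k/75 = 11.28
= 24.88 and 11.28

24.88 and 11.28


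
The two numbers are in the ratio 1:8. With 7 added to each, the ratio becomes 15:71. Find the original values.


Let A = 1k, B = 8k.
(1k + 7) / (8k + 7) = 15/71
Cross-multiply: 71(1k + 7) = 15(8k + 7)
71k + 497 = 120k + 105
71k - 120k = 105 - 497
-49k = -392
k = -392/-49 = 8
A = 1×8 = 8, B = 8×8 = 64
= A = 8, B = 64

A = 8, B = 64


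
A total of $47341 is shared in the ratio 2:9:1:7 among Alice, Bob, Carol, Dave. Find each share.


Total parts = 2 + 9 + 1 + 7 = 19
Alice: 47341 × 2/19 = 4983.26
Bob: 47341 × 9/19 = 22424.68
Carol: 47341 × 1/19 = 2491.63
Dave: 47341 × 7/19 = 17441.42
= Alice: $4983.26, Bob: $22424.68, Carol: $2491.63, Dave: $17441.42

Alice: $4983.26, Bob: $22424.68, Carol: $2491.63, Dave: $17441.42


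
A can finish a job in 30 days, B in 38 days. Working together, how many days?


Rate of A = 1/30 per day
Rate of B = 1/38 per day
Combined rate = 1/30 + 1/38 = 68/1140 ≈ 0.0596 per day
Days = 1 / combined rate = 1140/68
≈ 16.76 days

16.76 days


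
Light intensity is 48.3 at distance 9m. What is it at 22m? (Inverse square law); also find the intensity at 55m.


I₁d₁² = I₂d₂²
I at 22m = 48.3 × (9/22)² = 48.3 × 81/484 = 3912.3/484 ≈ 8.0833
I at 55m = 48.3 × (9/55)² = 48.3 × 81/3025 = 3912.3/3025 ≈ 1.2933
= 8.0833 and 1.2933

8.0833 and 1.2933


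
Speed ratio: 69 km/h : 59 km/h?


Ratio = 69:59
GCD = 1
Simplified = 69:59
Time ratio (same distance) = 59:69
Speed ratio = 69:59

69:59


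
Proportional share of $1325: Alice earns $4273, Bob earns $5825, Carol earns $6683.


Total income = 4273 + 5825 + 6683 = $16781
Alice: $1325 × 4273/16781 = $337.39
Bob: $1325 × 5825/16781 = $459.93
Carol: $1325 × 6683/16781 = $527.68
= Alice: $337.39, Bob: $459.93, Carol: $527.68

Alice: $337.39, Bob: $459.93, Carol: $527.68


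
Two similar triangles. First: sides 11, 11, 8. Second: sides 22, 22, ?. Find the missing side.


Scale factor = 22/11 = 2
Missing side = 8 × 2
= 16.0

16.0


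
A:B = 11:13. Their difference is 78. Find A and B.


Let A = 11k, B = 13k.
13k - 11k = 78
2k = 78 → k = 78/2 = 39
A = 11×39 = 429, B = 13×39 = 507
= A = 429, B = 507

A = 429, B = 507


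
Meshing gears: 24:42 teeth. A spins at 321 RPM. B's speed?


Gear ratio = 24:42 = 4:7
RPM_B = RPM_A × (teeth_A / teeth_B)
= 321 × (24/42)
= 183.4 RPM

183.4 RPM


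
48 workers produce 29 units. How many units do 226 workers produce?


Direct proportion: y/x = constant
k = 29/48 ≈ 0.6042
y₂ = k × 226 = 29 × 226 / 48 = 6554/48
≈ 136.54

136.54


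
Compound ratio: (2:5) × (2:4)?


Compound ratio = (2×2) : (5×4)
= 4:20
GCD = 4
= 1:5

1:5


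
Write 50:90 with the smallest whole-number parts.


GCD(50, 90) = 10
50/10 : 90/10
= 5:9

5:9


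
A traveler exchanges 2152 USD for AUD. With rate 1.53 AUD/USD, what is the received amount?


Amount × rate = 2152 × 1.53
= 3292.56 AUD

3292.56 AUD


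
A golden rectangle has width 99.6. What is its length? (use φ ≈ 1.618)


φ = (1 + √5) / 2 ≈ 1.618
Length = width × φ = 99.6 × 1.618 = 161.1528
≈ 161.15

161.15


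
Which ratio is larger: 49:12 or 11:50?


49/12 = 4.0833
11/50 = 0.2200
4.0833 > 0.2200, so 49:12 is greater
= 49:12

49:12


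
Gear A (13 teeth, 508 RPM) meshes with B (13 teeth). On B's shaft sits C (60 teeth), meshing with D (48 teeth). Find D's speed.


Stage 1: RPM_B = RPM_A × t_A/t_B = 508 × 13/13 = 6604/13 = 508.00
B and C share a shaft → RPM_C = RPM_B
Stage 2: RPM_D = RPM_C × t_C/t_D = RPM_A × (t_A×t_C)/(t_B×t_D)
Overall ratio = (13×60)/(13×48) = 780/624
RPM_D = 508 × 780/624 = 396240/624
= 635.00 RPM

635.00 RPM


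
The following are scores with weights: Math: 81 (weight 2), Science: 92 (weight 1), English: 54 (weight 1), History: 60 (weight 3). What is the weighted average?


Numerator = 81×2 + 92×1 + 54×1 + 60×3
= 162 + 92 + 54 + 180
= 488
Total weight = 7
Weighted avg = 488/7
= 69.71

69.71


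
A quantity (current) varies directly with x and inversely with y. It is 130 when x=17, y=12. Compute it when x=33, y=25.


z = k·x/y
Solve for k using the known point: k = z·y/x = 130×12/17 = 1560/17 ≈ 91.7647
Now evaluate at x=33, y=25:
z = k × 33 / 25 = (1560 × 33) / (17 × 25) = 51480/425
≈ 121.1294

121.1294


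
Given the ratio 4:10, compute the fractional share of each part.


Total parts = 4 + 10 = 14
First part: 4/14 = 2/7
Second part: 10/14 = 5/7
= 2/7 and 5/7

2/7 and 5/7


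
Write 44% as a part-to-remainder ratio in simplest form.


44% means 44 parts out of 100; remainder = 56
Part : remainder = 44:56
GCD = 4
= 11:14

11:14


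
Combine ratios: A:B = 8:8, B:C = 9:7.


Match B: multiply A:B by 9 → 72:72
Multiply B:C by 8 → 72:56
Combined: 72:72:56
GCD = 8
= 9:9:7

9:9:7


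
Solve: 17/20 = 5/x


Cross multiply: 17 × x = 20 × 5
17x = 100
x = 100 / 17
= 5.88

5.88


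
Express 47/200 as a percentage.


Percentage = (part / whole) × 100
= (47 / 200) × 100
= 23.50%

23.50%


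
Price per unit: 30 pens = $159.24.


Unit rate = total / quantity
= 159.24 / 30
= $5.31 per unit

$5.31 per unit


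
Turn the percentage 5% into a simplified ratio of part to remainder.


5% means 5 parts out of 100; remainder = 95
Part : remainder = 5:95
GCD = 5
= 1:19

1:19


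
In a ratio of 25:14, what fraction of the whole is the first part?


Total parts = 25 + 14 = 39
First part: 25/39 = 25/39
= 25/39

25/39


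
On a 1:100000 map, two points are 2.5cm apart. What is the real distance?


Real distance = map distance × scale
= 2.5cm × 100000
= 250000 cm = 2500.0 m
= 2.500 km

2.500 km


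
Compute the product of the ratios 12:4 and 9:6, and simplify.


Compound ratio = (12×9) : (4×6)
= 108:24
GCD = 12
= 9:2

9:2


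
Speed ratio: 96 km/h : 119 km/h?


Ratio = 96:119
GCD = 1
Simplified = 96:119
Time ratio (same distance) = 119:96
Speed ratio = 96:119

96:119


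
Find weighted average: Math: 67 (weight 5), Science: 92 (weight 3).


Numerator = 67×5 + 92×3
= 335 + 276
= 611
Total weight = 8
Weighted avg = 611/8
= 76.38

76.38


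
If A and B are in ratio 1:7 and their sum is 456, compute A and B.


Let A = 1k, B = 7k.
1k + 7k = 456
8k = 456 → k = 456/8 = 57
A = 1×57 = 57, B = 7×57 = 399
= A = 57, B = 399

A = 57, B = 399


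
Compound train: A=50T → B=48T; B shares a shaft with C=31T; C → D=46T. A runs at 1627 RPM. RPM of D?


Stage 1: RPM_B = RPM_A × t_A/t_B = 1627 × 50/48 = 81350/48 ≈ 1694.79
B and C share a shaft → RPM_C = RPM_B
Stage 2: RPM_D = RPM_C × t_C/t_D = RPM_A × (t_A×t_C)/(t_B×t_D)
Overall ratio = (50×31)/(48×46) = 1550/2208
RPM_D = 1627 × 1550/2208 = 2521850/2208
≈ 1142.14 RPM

1142.14 RPM


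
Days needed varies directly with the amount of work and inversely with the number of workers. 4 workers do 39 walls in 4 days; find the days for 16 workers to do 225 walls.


Days ∝ work / workers, so d₂ = d₁ × (m₁/m₂) × (w₂/w₁)
Workers factor (inverse): 4/16 = 0.2500
Work factor (direct): 225/39 ≈ 5.7692
d₂ = 4 × 4/16 × 225/39 = (4 × 4 × 225) / (16 × 39) = 3600/624
≈ 5.77 days

5.77 days


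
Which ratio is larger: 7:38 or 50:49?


7/38 = 0.1842
50/49 = 1.0204
0.1842 < 1.0204, so 7:38 is less
= 50:49

50:49


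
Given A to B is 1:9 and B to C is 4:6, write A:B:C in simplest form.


Match B: multiply A:B by 4 → 4:36
Multiply B:C by 9 → 36:54
Combined: 4:36:54
GCD = 2
= 2:18:27

2:18:27


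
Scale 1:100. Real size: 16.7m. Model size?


Model size = real / scale
= 16.7 / 100
= 0.1670 m

0.1670 m


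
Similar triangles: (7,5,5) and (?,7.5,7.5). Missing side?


Scale factor = 7.5/5 = 1.5
Missing side = 7 × 1.5
= 10.5

10.5


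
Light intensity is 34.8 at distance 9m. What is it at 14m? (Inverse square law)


I₁d₁² = I₂d₂²
I₂ = I₁ × (d₁/d₂)²
= 34.8 × (9/14)²
= 34.8 × 81/196
= 2818.8/196
≈ 14.3816

14.3816


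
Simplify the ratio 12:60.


GCD(12, 60) = 12
12/12 : 60/12
= 1:5

1:5


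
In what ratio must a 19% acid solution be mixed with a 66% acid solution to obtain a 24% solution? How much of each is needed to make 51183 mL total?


Let x parts of 19% mix with y parts of 66%.
19x + 66y = 24(x + y)
19x + 66y = 24x + 24y
x(19 - 24) = y(24 - 66)
x/y = (66 - 24)/(24 - 19) = 42/5
Simplify: 42:5
Total parts = 47; one part = 51183/47 = 1089.00 mL
19% solution: 42×1089.00 = 45738.00 mL
66% solution: 5×1089.00 = 5445.00 mL
= ratio 42:5; 45738.00 mL and 5445.00 mL

ratio 42:5; 45738.00 mL and 5445.00 mL


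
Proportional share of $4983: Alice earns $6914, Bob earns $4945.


Total income = 6914 + 4945 = $11859
Alice: $4983 × 6914/11859 = $2905.17
Bob: $4983 × 4945/11859 = $2077.83
= Alice: $2905.17, Bob: $2077.83

Alice: $2905.17, Bob: $2077.83


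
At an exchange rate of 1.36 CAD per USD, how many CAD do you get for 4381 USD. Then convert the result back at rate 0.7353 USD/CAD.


Amount × rate = 4381 × 1.36 = 5958.16 CAD
Round-trip: 5958.16 × 0.7353 = 4381.04 USD
= 5958.16 CAD, then 4381.04 USD

5958.16 CAD, then 4381.04 USD


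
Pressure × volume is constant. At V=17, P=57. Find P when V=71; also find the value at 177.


Inverse proportion: x × y = constant
k = 17 × 57 = 969
At x=71: k/71 = 13.65
At x=177: k/177 = 5.47
= 13.65 and 5.47

13.65 and 5.47


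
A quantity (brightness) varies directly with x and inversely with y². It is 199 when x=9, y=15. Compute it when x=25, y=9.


z = k·x/y²
Solve for k using the known point: k = z·y²/x = 199×225/9 = 44775/9 = 4975.0000
Now evaluate at x=25, y=9:
z = k × 25 / 81 = (44775 × 25) / (9 × 81) = 1119375/729
≈ 1535.4938

1535.4938


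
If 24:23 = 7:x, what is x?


Cross multiply: 24 × x = 23 × 7
24x = 161
x = 161 / 24
= 6.71

6.71


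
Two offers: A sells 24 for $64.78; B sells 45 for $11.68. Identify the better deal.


Deal A: $64.78/24 = $2.6992/unit
Deal B: $11.68/45 = $0.2596/unit
B is cheaper per unit
= Deal B

Deal B


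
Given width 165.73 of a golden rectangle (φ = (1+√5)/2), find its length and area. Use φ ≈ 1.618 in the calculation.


φ = (1 + √5) / 2 ≈ 1.618
Length = width × φ = 165.73 × 1.618 = 268.15114
≈ 268.15
Area = width × length = 165.73 × 268.15114 = 44440.6884322 ≈ 44440.69
= Length: 268.15, Area: 44440.69

Length: 268.15, Area: 44440.69


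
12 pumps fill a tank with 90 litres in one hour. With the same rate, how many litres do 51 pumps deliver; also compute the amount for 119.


Direct proportion: y/x = constant
k = 90/12 = 7.5000
y at x=51: k × 51 = 90 × 51 / 12 = 4590/12 = 382.50
y at x=119: k × 119 = 90 × 119 / 12 = 10710/12 = 892.50
= 382.50 and 892.50

382.50 and 892.50


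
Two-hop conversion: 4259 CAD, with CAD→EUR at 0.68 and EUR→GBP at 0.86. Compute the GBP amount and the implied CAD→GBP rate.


Step 1: 4259 CAD × 0.68 = 2896.12 EUR
Step 2: 2896.12 EUR × 0.86 = 2490.66 GBP
Implied rate CAD→GBP = 0.68 × 0.86 = 0.5848
= 2490.66 GBP; implied rate 0.5848 GBP/CAD

2490.66 GBP; implied rate 0.5848 GBP/CAD


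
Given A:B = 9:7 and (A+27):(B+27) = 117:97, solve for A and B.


Let A = 9k, B = 7k.
(9k + 27) / (7k + 27) = 117/97
Cross-multiply: 97(9k + 27) = 117(7k + 27)
873k + 2619 = 819k + 3159
873k - 819k = 3159 - 2619
54k = 540
k = 540/54 = 10
A = 9×10 = 90, B = 7×10 = 70
= A = 90, B = 70

A = 90, B = 70


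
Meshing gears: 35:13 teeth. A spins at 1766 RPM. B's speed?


Gear ratio = 35:13 = 35:13
RPM_B = RPM_A × (teeth_A / teeth_B)
= 1766 × (35/13)
= 4754.6 RPM

4754.6 RPM


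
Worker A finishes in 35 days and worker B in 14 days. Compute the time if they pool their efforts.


Rate of A = 1/35 per day
Rate of B = 1/14 per day
Combined rate = 1/35 + 1/14 = 49/490 = 0.1000 per day
Days = 1 / combined rate = 490/49
= 10.00 days

10.00 days


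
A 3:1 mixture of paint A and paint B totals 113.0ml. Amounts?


Total parts = 3 + 1 = 4
paint A: 113.0 × 3/4 = 84.8ml
paint B: 113.0 × 1/4 = 28.3ml
= 84.8ml and 28.3ml

84.8ml and 28.3ml


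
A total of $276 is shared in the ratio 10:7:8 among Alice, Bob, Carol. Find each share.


Total parts = 10 + 7 + 8 = 25
Alice: 276 × 10/25 = 110.40
Bob: 276 × 7/25 = 77.28
Carol: 276 × 8/25 = 88.32
= Alice: $110.40, Bob: $77.28, Carol: $88.32

Alice: $110.40, Bob: $77.28, Carol: $88.32


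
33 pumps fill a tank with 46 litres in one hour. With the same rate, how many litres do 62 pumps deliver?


Direct proportion: y/x = constant
k = 46/33 ≈ 1.3939
y₂ = k × 62 = 46 × 62 / 33 = 2852/33
≈ 86.42

86.42


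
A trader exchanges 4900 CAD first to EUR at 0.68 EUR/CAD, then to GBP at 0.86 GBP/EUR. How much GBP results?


Step 1: 4900 CAD × 0.68 = 3332.00 EUR
Step 2: 3332.00 EUR × 0.86 = 2865.52 GBP
Implied rate CAD→GBP = 0.68 × 0.86 = 0.5848
= 2865.52 GBP

2865.52 GBP


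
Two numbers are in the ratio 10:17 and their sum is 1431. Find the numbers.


Let A = 10k, B = 17k.
10k + 17k = 1431
27k = 1431 → k = 1431/27 = 53
A = 10×53 = 530, B = 17×53 = 901
= A = 530, B = 901

A = 530, B = 901


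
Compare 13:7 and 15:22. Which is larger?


13/7 = 1.8571
15/22 = 0.6818
1.8571 > 0.6818, so 13:7 is greater
= 13:7

13:7


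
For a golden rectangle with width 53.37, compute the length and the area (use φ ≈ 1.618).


φ = (1 + √5) / 2 ≈ 1.618
Length = width × φ = 53.37 × 1.618 = 86.35266
≈ 86.35
Area = width × length = 53.37 × 86.35266 = 4608.6414642 ≈ 4608.64
= Length: 86.35, Area: 4608.64

Length: 86.35, Area: 4608.64


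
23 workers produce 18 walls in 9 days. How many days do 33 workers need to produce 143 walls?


Days ∝ work / workers, so d₂ = d₁ × (m₁/m₂) × (w₂/w₁)
Workers factor (inverse): 23/33 ≈ 0.6970
Work factor (direct): 143/18 ≈ 7.9444
d₂ = 9 × 23/33 × 143/18 = (9 × 23 × 143) / (33 × 18) = 29601/594
≈ 49.83 days

49.83 days


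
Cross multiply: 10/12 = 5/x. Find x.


Cross multiply: 10 × x = 12 × 5
10x = 60
x = 60 / 10
= 6.00

6.00


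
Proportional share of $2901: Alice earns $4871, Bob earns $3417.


Total income = 4871 + 3417 = $8288
Alice: $2901 × 4871/8288 = $1704.97
Bob: $2901 × 3417/8288 = $1196.03
= Alice: $1704.97, Bob: $1196.03

Alice: $1704.97, Bob: $1196.03


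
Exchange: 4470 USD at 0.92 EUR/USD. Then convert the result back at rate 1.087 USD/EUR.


Amount × rate = 4470 × 0.92 = 4112.40 EUR
Round-trip: 4112.40 × 1.087 = 4470.18 USD
= 4112.40 EUR, then 4470.18 USD

4112.40 EUR, then 4470.18 USD


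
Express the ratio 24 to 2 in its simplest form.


GCD(24, 2) = 2
24/2 : 2/2
= 12:1

12:1


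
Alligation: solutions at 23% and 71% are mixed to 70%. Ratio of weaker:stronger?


Let x parts of 23% mix with y parts of 71%.
23x + 71y = 70(x + y)
23x + 71y = 70x + 70y
x(23 - 70) = y(70 - 71)
x/y = (71 - 70)/(70 - 23) = 1/47
Simplify: 1:47
= 1:47

1:47


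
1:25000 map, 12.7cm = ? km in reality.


Real distance = map distance × scale
= 12.7cm × 25000
= 317500 cm = 3175.0 m
= 3.175 km

3.175 km


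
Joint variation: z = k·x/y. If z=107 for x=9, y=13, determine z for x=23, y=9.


z = k·x/y
Solve for k using the known point: k = z·y/x = 107×13/9 = 1391/9 ≈ 154.5556
Now evaluate at x=23, y=9:
z = k × 23 / 9 = (1391 × 23) / (9 × 9) = 31993/81
≈ 394.9753

394.9753


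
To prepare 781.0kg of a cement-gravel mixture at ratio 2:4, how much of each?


Total parts = 2 + 4 = 6
cement: 781.0 × 2/6 = 260.3kg
gravel: 781.0 × 4/6 = 520.7kg
= 260.3kg and 520.7kg

260.3kg and 520.7kg


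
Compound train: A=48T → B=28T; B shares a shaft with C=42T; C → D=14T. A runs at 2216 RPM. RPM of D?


Stage 1: RPM_B = RPM_A × t_A/t_B = 2216 × 48/28 = 106368/28 ≈ 3798.86
B and C share a shaft → RPM_C = RPM_B
Stage 2: RPM_D = RPM_C × t_C/t_D = RPM_A × (t_A×t_C)/(t_B×t_D)
Overall ratio = (48×42)/(28×14) = 2016/392
RPM_D = 2216 × 2016/392 = 4467456/392
≈ 11396.57 RPM

11396.57 RPM


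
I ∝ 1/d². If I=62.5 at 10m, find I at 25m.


I₁d₁² = I₂d₂²
I₂ = I₁ × (d₁/d₂)²
= 62.5 × (10/25)²
= 62.5 × 100/625
= 6250/625
= 10.0000

10.0000


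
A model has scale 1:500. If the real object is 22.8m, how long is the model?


Model size = real / scale
= 22.8 / 500
= 0.0456 m

0.0456 m


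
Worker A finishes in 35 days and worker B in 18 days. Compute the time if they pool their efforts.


Rate of A = 1/35 per day
Rate of B = 1/18 per day
Combined rate = 1/35 + 1/18 = 53/630 ≈ 0.0841 per day
Days = 1 / combined rate = 630/53
≈ 11.89 days

11.89 days


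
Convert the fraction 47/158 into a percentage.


Percentage = (part / whole) × 100
= (47 / 158) × 100
≈ 29.75%

29.75%


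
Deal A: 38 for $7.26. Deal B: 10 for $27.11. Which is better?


Deal A: $7.26/38 = $0.1911/unit
Deal B: $27.11/10 = $2.7110/unit
A is cheaper per unit
= Deal A

Deal A


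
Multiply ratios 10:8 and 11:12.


Compound ratio = (10×11) : (8×12)
= 110:96
GCD = 2
= 55:48

55:48


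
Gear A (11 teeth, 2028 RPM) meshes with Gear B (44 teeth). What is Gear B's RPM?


Gear ratio = 11:44 = 1:4
RPM_B = RPM_A × (teeth_A / teeth_B)
= 2028 × (11/44)
= 507.0 RPM

507.0 RPM


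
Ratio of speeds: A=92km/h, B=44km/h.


Ratio = 92:44
GCD = 4
Simplified = 23:11
Time ratio (same distance) = 11:23
Speed ratio = 23:11

23:11


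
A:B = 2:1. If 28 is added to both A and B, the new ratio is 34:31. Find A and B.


Let A = 2k, B = 1k.
(2k + 28) / (1k + 28) = 34/31
Cross-multiply: 31(2k + 28) = 34(1k + 28)
62k + 868 = 34k + 952
62k - 34k = 952 - 868
28k = 84
k = 84/28 = 3
A = 2×3 = 6, B = 1×3 = 3
= A = 6, B = 3

A = 6, B = 3


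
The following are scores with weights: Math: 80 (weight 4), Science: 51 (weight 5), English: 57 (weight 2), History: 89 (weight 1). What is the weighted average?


Numerator = 80×4 + 51×5 + 57×2 + 89×1
= 320 + 255 + 114 + 89
= 778
Total weight = 12
Weighted avg = 778/12
= 64.83

64.83


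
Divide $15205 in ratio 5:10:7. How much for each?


Total parts = 5 + 10 + 7 = 22
Part 1: 15205 × 5/22 = 3455.68
Part 2: 15205 × 10/22 = 6911.36
Part 3: 15205 × 7/22 = 4837.95
= Part 1: $3455.68, Part 2: $6911.36, Part 3: $4837.95

Part 1: $3455.68, Part 2: $6911.36, Part 3: $4837.95


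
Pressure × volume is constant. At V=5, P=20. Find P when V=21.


Inverse proportion: x × y = constant
k = 5 × 20 = 100
y₂ = k / 21 = 100 / 21
= 4.76

4.76


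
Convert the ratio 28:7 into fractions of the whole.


Total parts = 28 + 7 = 35
First part: 28/35 = 4/5
Second part: 7/35 = 1/5
= 4/5 and 1/5

4/5 and 1/5


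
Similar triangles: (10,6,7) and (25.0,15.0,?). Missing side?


Scale factor = 25.0/10 = 2.5
Missing side = 7 × 2.5
= 17.5

17.5


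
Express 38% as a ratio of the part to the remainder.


38% means 38 parts out of 100; remainder = 62
Part : remainder = 38:62
GCD = 2
= 19:31

19:31


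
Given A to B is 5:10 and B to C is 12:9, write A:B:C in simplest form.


Match B: multiply A:B by 12 → 60:120
Multiply B:C by 10 → 120:90
Combined: 60:120:90
GCD = 30
= 2:4:3

2:4:3


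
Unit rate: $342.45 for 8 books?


Unit rate = total / quantity
= 342.45 / 8
= $42.81 per unit

$42.81 per unit


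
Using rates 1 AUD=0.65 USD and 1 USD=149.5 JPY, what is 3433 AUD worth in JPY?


Step 1: 3433 AUD × 0.65 = 2231.45 USD
Step 2: 2231.45 USD × 149.5 = 333601.78 JPY
Implied rate AUD→JPY = 0.65 × 149.5 = 97.1750
= 333601.78 JPY

333601.78 JPY


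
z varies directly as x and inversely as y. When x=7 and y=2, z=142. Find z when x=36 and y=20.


z = k·x/y
Solve for k using the known point: k = z·y/x = 142×2/7 = 284/7 ≈ 40.5714
Now evaluate at x=36, y=20:
z = k × 36 / 20 = (284 × 36) / (7 × 20) = 10224/140
≈ 73.0286

73.0286


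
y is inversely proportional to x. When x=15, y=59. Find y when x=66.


Inverse proportion: x × y = constant
k = 15 × 59 = 885
y₂ = k / 66 = 885 / 66
= 13.41

13.41


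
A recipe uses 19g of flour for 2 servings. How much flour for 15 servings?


Direct proportion: y/x = constant
k = 19/2 = 9.5000
y₂ = k × 15 = 19 × 15 / 2 = 285/2
= 142.50

142.50
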